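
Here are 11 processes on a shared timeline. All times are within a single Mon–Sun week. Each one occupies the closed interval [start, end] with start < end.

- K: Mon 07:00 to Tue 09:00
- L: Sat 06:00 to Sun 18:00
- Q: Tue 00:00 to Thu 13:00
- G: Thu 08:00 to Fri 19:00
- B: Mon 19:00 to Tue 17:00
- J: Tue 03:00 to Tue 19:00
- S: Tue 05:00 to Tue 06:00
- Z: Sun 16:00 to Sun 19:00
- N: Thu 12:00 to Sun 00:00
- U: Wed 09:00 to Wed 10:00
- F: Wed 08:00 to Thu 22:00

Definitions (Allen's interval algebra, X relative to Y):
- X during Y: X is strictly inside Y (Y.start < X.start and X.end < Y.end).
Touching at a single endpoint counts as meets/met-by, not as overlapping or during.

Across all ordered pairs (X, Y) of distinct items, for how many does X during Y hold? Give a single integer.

7

Checking all 110 ordered pairs for relation 'during'; matching pairs in alphabetical order:
(J, Q): J during Q ✓
(S, B): S during B ✓
(S, J): S during J ✓
(S, K): S during K ✓
(S, Q): S during Q ✓
(U, F): U during F ✓
(U, Q): U during Q ✓
Count: 7.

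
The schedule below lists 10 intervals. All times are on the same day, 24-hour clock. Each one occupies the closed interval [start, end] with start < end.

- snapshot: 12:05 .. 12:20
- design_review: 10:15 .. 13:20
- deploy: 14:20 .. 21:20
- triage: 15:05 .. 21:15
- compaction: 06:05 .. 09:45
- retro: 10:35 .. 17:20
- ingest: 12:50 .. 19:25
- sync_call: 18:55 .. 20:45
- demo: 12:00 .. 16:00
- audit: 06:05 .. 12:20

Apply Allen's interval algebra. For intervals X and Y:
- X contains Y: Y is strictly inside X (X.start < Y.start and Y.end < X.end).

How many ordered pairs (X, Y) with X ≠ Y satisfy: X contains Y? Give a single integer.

7

Checking all 90 ordered pairs for relation 'contains'; matching pairs in alphabetical order:
(demo, snapshot): demo contains snapshot ✓
(deploy, sync_call): deploy contains sync_call ✓
(deploy, triage): deploy contains triage ✓
(design_review, snapshot): design_review contains snapshot ✓
(retro, demo): retro contains demo ✓
(retro, snapshot): retro contains snapshot ✓
(triage, sync_call): triage contains sync_call ✓
Count: 7.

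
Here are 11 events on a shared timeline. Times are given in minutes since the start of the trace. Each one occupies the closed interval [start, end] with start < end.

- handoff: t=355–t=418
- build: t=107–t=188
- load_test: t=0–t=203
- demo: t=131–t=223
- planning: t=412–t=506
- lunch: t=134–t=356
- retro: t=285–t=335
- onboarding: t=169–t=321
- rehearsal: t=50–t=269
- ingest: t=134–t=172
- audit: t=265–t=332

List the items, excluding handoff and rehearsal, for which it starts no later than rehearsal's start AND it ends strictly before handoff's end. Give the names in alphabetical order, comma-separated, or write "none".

load_test

Conditions: its start is no later than rehearsal's start (X.start <= t=50) AND its end is strictly before handoff's end (X.end < t=418).
audit: start t=265 <= t=50? ✗; end t=332 < t=418? ✓ → no.
build: start t=107 <= t=50? ✗; end t=188 < t=418? ✓ → no.
demo: start t=131 <= t=50? ✗; end t=223 < t=418? ✓ → no.
ingest: start t=134 <= t=50? ✗; end t=172 < t=418? ✓ → no.
load_test: start t=0 <= t=50? ✓; end t=203 < t=418? ✓ → yes.
lunch: start t=134 <= t=50? ✗; end t=356 < t=418? ✓ → no.
onboarding: start t=169 <= t=50? ✗; end t=321 < t=418? ✓ → no.
planning: start t=412 <= t=50? ✗; end t=506 < t=418? ✗ → no.
retro: start t=285 <= t=50? ✗; end t=335 < t=418? ✓ → no.
Result: load_test.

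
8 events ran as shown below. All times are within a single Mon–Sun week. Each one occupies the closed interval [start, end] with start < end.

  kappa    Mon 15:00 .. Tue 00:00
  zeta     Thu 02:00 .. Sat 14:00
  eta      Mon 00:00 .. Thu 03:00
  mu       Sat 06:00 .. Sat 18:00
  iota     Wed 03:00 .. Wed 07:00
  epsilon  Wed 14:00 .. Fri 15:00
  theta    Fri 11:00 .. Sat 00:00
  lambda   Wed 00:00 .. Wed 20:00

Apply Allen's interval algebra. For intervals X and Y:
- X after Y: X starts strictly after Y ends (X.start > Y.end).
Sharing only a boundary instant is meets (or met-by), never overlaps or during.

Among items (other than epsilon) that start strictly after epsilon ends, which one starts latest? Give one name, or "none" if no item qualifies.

Target epsilon = [Wed 14:00, Fri 15:00].
eta [Mon 00:00, Thu 03:00] → overlaps → excluded.
iota [Wed 03:00, Wed 07:00] → before → excluded.
kappa [Mon 15:00, Tue 00:00] → before → excluded.
lambda [Wed 00:00, Wed 20:00] → overlaps → excluded.
mu [Sat 06:00, Sat 18:00] → after → candidate.
theta [Fri 11:00, Sat 00:00] → overlapped-by → excluded.
zeta [Thu 02:00, Sat 14:00] → overlapped-by → excluded.
Among candidates, latest start is Sat 06:00 → mu.

mu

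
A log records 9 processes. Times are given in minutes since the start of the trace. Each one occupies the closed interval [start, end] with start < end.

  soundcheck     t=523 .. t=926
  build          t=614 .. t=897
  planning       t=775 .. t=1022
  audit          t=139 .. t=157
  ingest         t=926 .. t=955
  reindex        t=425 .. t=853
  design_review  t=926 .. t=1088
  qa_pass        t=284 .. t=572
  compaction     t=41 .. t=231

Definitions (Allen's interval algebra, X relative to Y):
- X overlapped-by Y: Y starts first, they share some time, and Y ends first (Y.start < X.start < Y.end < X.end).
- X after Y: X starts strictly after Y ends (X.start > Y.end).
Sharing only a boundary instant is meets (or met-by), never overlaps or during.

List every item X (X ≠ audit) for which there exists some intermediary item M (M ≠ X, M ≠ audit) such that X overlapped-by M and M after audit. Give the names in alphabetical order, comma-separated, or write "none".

build, design_review, planning, reindex, soundcheck

Target audit = [t=139, t=157].
Intermediaries M with M after audit: build, design_review, ingest, planning, qa_pass, reindex, soundcheck.
Via build — items with X overlapped-by build: planning.
Via design_review — items with X overlapped-by design_review: none.
Via ingest — items with X overlapped-by ingest: none.
Via planning — items with X overlapped-by planning: design_review.
Via qa_pass — items with X overlapped-by qa_pass: reindex, soundcheck.
Via reindex — items with X overlapped-by reindex: build, planning, soundcheck.
Via soundcheck — items with X overlapped-by soundcheck: planning.
Union: build, design_review, planning, reindex, soundcheck.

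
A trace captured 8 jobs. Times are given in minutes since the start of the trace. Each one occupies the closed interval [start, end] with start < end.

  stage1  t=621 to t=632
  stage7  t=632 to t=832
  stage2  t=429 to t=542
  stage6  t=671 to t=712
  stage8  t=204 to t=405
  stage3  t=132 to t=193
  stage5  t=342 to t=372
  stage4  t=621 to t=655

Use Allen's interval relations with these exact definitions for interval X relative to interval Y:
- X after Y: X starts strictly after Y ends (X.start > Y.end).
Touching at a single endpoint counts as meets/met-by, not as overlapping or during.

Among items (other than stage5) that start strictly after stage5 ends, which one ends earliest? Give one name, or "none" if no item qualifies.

Target stage5 = [t=342, t=372].
stage1 [t=621, t=632] → after → candidate.
stage2 [t=429, t=542] → after → candidate.
stage3 [t=132, t=193] → before → excluded.
stage4 [t=621, t=655] → after → candidate.
stage6 [t=671, t=712] → after → candidate.
stage7 [t=632, t=832] → after → candidate.
stage8 [t=204, t=405] → contains → excluded.
Among candidates, earliest end is t=542 → stage2.

stage2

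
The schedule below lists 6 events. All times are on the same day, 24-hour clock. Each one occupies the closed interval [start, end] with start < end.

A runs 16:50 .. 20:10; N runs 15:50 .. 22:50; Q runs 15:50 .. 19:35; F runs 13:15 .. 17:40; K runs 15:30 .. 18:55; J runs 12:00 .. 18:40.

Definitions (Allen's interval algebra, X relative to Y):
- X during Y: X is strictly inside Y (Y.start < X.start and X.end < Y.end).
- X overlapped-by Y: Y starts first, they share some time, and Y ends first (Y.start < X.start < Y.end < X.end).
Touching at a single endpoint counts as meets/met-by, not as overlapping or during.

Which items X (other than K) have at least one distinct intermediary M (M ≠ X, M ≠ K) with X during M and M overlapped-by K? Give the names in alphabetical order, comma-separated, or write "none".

A

Target K = [15:30, 18:55].
Intermediaries M with M overlapped-by K: A, N, Q.
Via A — items with X during A: none.
Via N — items with X during N: A.
Via Q — items with X during Q: none.
Union: A.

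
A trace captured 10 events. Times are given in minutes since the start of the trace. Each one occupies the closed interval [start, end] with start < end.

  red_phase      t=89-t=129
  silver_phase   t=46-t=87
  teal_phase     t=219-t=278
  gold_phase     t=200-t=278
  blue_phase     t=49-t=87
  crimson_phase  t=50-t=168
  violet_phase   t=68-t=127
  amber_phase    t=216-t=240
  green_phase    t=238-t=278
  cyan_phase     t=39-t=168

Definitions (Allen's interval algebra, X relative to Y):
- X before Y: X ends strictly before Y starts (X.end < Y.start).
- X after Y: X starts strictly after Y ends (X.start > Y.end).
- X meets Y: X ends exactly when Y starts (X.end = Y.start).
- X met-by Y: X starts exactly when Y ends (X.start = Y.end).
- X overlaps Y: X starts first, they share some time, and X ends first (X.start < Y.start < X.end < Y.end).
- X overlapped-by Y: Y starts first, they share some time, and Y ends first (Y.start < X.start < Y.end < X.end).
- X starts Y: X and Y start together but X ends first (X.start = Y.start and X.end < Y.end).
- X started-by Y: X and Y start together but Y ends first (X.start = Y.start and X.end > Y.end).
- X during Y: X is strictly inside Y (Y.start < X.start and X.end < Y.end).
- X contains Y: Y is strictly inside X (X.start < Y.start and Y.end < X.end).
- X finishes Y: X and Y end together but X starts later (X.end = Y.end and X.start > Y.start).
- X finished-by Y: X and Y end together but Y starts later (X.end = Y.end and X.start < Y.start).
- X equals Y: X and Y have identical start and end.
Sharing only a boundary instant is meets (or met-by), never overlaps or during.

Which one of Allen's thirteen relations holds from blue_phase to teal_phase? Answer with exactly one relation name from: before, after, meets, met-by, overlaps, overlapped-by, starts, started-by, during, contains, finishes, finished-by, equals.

blue_phase = [t=49, t=87]; teal_phase = [t=219, t=278].
Compare endpoints: blue_phase.start < teal_phase.start, blue_phase.start < teal_phase.end, blue_phase.end < teal_phase.start, blue_phase.end < teal_phase.end.
That pattern is 'before'.

before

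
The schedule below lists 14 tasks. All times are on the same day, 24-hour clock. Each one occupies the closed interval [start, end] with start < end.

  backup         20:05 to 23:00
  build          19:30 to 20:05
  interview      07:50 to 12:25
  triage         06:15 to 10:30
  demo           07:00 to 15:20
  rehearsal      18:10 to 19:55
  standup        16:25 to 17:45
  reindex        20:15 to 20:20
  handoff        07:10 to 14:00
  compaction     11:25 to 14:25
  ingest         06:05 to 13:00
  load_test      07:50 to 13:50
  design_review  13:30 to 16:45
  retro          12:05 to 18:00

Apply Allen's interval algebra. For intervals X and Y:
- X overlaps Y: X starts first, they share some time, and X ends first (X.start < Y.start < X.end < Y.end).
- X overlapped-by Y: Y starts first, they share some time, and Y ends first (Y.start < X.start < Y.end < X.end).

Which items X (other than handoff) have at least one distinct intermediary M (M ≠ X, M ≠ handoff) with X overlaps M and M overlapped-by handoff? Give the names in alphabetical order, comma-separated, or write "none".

compaction, demo, ingest, interview, load_test

Target handoff = [07:10, 14:00].
Intermediaries M with M overlapped-by handoff: compaction, design_review, retro.
Via compaction — items with X overlaps compaction: ingest, interview, load_test.
Via design_review — items with X overlaps design_review: compaction, demo, load_test.
Via retro — items with X overlaps retro: compaction, demo, ingest, interview, load_test.
Union: compaction, demo, ingest, interview, load_test.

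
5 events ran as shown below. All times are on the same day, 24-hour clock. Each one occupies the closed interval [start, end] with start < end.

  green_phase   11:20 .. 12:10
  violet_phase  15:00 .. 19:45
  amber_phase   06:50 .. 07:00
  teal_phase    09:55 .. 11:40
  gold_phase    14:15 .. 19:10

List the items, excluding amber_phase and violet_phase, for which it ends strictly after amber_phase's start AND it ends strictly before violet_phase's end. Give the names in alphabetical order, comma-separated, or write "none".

Conditions: its end is strictly after amber_phase's start (X.end > 06:50) AND its end is strictly before violet_phase's end (X.end < 19:45).
gold_phase: end 19:10 > 06:50? ✓; end 19:10 < 19:45? ✓ → yes.
green_phase: end 12:10 > 06:50? ✓; end 12:10 < 19:45? ✓ → yes.
teal_phase: end 11:40 > 06:50? ✓; end 11:40 < 19:45? ✓ → yes.
Result: gold_phase, green_phase, teal_phase.

gold_phase, green_phase, teal_phase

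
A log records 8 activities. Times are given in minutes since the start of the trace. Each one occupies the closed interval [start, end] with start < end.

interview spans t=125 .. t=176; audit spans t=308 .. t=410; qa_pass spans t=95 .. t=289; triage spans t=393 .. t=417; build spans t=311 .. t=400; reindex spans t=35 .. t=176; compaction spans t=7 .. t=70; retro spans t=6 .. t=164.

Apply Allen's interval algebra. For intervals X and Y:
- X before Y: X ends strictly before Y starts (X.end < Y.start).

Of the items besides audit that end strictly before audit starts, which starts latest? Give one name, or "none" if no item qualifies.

interview

Target audit = [t=308, t=410].
build [t=311, t=400] → during → excluded.
compaction [t=7, t=70] → before → candidate.
interview [t=125, t=176] → before → candidate.
qa_pass [t=95, t=289] → before → candidate.
reindex [t=35, t=176] → before → candidate.
retro [t=6, t=164] → before → candidate.
triage [t=393, t=417] → overlapped-by → excluded.
Among candidates, latest start is t=125 → interview.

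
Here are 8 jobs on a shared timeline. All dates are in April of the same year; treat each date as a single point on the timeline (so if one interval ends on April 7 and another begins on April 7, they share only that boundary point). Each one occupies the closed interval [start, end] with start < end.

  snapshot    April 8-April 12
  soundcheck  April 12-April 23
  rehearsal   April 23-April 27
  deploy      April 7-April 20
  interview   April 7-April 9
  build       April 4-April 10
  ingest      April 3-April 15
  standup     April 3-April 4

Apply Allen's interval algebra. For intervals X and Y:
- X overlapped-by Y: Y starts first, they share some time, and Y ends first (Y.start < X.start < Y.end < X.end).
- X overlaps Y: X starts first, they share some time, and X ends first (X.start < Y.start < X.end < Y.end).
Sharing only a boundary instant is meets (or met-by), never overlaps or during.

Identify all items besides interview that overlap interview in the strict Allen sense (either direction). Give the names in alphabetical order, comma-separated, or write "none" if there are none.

snapshot

Target interview = [April 7, April 9].
build [April 4, April 10] → contains → no.
deploy [April 7, April 20] → started-by → no.
ingest [April 3, April 15] → contains → no.
rehearsal [April 23, April 27] → after → no.
snapshot [April 8, April 12] → overlapped-by → yes.
soundcheck [April 12, April 23] → after → no.
standup [April 3, April 4] → before → no.
Result: snapshot.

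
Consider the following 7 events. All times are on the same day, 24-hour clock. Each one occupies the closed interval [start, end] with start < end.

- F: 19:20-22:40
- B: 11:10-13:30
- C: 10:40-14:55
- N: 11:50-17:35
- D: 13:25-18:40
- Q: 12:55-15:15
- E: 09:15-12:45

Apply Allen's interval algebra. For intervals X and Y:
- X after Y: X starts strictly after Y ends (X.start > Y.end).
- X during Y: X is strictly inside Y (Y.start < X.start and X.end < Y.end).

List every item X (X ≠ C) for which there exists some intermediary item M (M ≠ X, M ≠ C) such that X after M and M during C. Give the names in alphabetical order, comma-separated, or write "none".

F

Target C = [10:40, 14:55].
Intermediaries M with M during C: B.
Via B — items with X after B: F.
Union: F.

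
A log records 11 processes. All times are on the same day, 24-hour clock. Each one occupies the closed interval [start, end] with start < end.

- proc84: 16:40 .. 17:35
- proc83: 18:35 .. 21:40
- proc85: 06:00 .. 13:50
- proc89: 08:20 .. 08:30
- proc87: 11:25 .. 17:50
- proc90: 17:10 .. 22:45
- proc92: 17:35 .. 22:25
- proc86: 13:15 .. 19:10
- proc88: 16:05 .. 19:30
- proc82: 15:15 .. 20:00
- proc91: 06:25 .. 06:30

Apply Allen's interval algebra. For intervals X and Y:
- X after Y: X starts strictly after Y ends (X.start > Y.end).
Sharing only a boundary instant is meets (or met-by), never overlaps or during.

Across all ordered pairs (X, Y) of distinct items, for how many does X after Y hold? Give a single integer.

Checking all 110 ordered pairs for relation 'after'; matching pairs in alphabetical order:
(proc82, proc85): proc82 after proc85 ✓
(proc82, proc89): proc82 after proc89 ✓
(proc82, proc91): proc82 after proc91 ✓
(proc83, proc84): proc83 after proc84 ✓
(proc83, proc85): proc83 after proc85 ✓
(proc83, proc87): proc83 after proc87 ✓
(proc83, proc89): proc83 after proc89 ✓
(proc83, proc91): proc83 after proc91 ✓
(proc84, proc85): proc84 after proc85 ✓
(proc84, proc89): proc84 after proc89 ✓
(proc84, proc91): proc84 after proc91 ✓
(proc86, proc89): proc86 after proc89 ✓
(proc86, proc91): proc86 after proc91 ✓
(proc87, proc89): proc87 after proc89 ✓
(proc87, proc91): proc87 after proc91 ✓
(proc88, proc85): proc88 after proc85 ✓
(proc88, proc89): proc88 after proc89 ✓
(proc88, proc91): proc88 after proc91 ✓
(proc89, proc91): proc89 after proc91 ✓
(proc90, proc85): proc90 after proc85 ✓
(proc90, proc89): proc90 after proc89 ✓
(proc90, proc91): proc90 after proc91 ✓
(proc92, proc85): proc92 after proc85 ✓
(proc92, proc89): proc92 after proc89 ✓
... plus 1 further pairs not listed.
Count: 25.

25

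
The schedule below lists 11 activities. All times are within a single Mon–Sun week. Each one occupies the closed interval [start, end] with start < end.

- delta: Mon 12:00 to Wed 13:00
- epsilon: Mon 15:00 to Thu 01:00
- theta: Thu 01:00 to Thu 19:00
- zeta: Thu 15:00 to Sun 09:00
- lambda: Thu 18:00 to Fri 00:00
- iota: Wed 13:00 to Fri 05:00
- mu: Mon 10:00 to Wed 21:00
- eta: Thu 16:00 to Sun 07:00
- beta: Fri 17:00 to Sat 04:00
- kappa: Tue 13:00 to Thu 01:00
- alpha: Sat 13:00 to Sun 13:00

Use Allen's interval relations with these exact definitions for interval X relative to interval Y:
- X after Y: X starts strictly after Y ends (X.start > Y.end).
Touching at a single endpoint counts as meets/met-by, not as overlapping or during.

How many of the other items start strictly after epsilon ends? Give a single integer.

5

Target epsilon = [Mon 15:00, Thu 01:00].
alpha [Sat 13:00, Sun 13:00] → after → counts.
beta [Fri 17:00, Sat 04:00] → after → counts.
delta [Mon 12:00, Wed 13:00] → overlaps → no.
eta [Thu 16:00, Sun 07:00] → after → counts.
iota [Wed 13:00, Fri 05:00] → overlapped-by → no.
kappa [Tue 13:00, Thu 01:00] → finishes → no.
lambda [Thu 18:00, Fri 00:00] → after → counts.
mu [Mon 10:00, Wed 21:00] → overlaps → no.
theta [Thu 01:00, Thu 19:00] → met-by → no.
zeta [Thu 15:00, Sun 09:00] → after → counts.
Total: 5.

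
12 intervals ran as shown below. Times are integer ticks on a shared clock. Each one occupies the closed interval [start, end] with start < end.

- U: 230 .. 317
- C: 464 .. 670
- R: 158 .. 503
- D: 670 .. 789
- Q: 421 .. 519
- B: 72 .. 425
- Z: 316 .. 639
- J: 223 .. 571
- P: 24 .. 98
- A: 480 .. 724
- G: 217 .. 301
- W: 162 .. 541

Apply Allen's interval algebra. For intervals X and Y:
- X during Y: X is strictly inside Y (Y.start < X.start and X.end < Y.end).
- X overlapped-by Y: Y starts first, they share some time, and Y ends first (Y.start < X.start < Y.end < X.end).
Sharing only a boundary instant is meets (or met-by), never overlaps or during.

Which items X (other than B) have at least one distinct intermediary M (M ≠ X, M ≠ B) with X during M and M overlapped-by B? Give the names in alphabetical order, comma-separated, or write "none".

G, Q, U

Target B = [72, 425].
Intermediaries M with M overlapped-by B: J, Q, R, W, Z.
Via J — items with X during J: Q, U.
Via Q — items with X during Q: none.
Via R — items with X during R: G, U.
Via W — items with X during W: G, Q, U.
Via Z — items with X during Z: Q.
Union: G, Q, U.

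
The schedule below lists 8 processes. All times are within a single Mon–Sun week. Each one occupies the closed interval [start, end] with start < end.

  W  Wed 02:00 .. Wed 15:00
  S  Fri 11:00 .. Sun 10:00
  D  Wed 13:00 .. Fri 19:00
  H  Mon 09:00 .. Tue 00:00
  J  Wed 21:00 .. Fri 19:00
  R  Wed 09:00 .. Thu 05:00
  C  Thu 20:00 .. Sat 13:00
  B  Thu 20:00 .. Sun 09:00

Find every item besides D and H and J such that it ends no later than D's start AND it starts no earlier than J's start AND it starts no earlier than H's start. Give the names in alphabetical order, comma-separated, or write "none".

Conditions: its end is no later than D's start (X.end <= Wed 13:00) AND its start is no earlier than J's start (X.start >= Wed 21:00) AND its start is no earlier than H's start (X.start >= Mon 09:00).
B: end Sun 09:00 <= Wed 13:00? ✗; start Thu 20:00 >= Wed 21:00? ✓; start Thu 20:00 >= Mon 09:00? ✓ → no.
C: end Sat 13:00 <= Wed 13:00? ✗; start Thu 20:00 >= Wed 21:00? ✓; start Thu 20:00 >= Mon 09:00? ✓ → no.
R: end Thu 05:00 <= Wed 13:00? ✗; start Wed 09:00 >= Wed 21:00? ✗; start Wed 09:00 >= Mon 09:00? ✓ → no.
S: end Sun 10:00 <= Wed 13:00? ✗; start Fri 11:00 >= Wed 21:00? ✓; start Fri 11:00 >= Mon 09:00? ✓ → no.
W: end Wed 15:00 <= Wed 13:00? ✗; start Wed 02:00 >= Wed 21:00? ✗; start Wed 02:00 >= Mon 09:00? ✓ → no.
Result: none.

none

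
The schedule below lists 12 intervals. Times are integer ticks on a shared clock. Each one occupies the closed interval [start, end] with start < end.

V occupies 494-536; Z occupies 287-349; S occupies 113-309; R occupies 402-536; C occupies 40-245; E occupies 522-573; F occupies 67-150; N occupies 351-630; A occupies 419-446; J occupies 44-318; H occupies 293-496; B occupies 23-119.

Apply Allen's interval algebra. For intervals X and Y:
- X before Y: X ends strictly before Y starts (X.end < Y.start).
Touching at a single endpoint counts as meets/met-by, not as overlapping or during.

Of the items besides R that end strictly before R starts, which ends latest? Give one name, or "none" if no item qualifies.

Z

Target R = [402, 536].
A [419, 446] → during → excluded.
B [23, 119] → before → candidate.
C [40, 245] → before → candidate.
E [522, 573] → overlapped-by → excluded.
F [67, 150] → before → candidate.
H [293, 496] → overlaps → excluded.
J [44, 318] → before → candidate.
N [351, 630] → contains → excluded.
S [113, 309] → before → candidate.
V [494, 536] → finishes → excluded.
Z [287, 349] → before → candidate.
Among candidates, latest end is 349 → Z.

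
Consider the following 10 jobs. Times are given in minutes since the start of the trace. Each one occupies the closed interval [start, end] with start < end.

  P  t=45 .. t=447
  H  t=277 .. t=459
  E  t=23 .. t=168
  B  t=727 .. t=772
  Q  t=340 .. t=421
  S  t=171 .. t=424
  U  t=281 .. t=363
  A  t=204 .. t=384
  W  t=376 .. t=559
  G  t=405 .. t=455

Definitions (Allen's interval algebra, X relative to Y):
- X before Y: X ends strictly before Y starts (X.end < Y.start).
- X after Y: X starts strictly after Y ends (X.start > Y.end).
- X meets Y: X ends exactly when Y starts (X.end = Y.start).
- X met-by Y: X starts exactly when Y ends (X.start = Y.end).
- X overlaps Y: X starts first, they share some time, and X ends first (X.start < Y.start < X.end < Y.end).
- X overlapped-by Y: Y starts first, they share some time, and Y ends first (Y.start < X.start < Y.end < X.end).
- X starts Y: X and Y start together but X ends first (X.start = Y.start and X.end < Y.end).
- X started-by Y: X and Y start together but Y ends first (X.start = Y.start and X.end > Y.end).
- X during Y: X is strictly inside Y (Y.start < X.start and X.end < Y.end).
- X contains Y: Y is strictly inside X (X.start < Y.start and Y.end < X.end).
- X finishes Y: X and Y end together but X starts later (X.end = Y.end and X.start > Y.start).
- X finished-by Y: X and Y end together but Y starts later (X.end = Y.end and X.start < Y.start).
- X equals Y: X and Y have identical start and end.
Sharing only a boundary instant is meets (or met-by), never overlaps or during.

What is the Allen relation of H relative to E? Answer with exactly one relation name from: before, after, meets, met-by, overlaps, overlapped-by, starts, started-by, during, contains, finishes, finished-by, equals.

H = [t=277, t=459]; E = [t=23, t=168].
Compare endpoints: H.start > E.start, H.start > E.end, H.end > E.start, H.end > E.end.
That pattern is 'after'.

after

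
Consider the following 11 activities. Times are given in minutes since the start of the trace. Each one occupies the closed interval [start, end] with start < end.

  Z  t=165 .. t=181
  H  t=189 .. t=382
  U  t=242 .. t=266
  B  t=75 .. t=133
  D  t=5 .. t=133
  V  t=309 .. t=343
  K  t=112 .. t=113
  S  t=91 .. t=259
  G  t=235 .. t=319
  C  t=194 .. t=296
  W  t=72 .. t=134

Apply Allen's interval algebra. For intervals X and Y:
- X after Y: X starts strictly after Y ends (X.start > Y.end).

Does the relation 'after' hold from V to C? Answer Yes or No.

V = [t=309, t=343], C = [t=194, t=296].
Actual relation of V to C: after.
Asked whether 'after' holds → Yes.

Yes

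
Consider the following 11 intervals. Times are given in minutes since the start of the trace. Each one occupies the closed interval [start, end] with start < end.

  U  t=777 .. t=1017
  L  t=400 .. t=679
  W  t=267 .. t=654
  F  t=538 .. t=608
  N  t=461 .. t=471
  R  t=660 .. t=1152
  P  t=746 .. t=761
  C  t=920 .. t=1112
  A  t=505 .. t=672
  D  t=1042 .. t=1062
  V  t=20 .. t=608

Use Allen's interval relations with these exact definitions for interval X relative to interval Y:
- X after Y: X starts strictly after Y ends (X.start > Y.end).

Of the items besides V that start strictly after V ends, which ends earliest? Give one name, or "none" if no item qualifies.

Target V = [t=20, t=608].
A [t=505, t=672] → overlapped-by → excluded.
C [t=920, t=1112] → after → candidate.
D [t=1042, t=1062] → after → candidate.
F [t=538, t=608] → finishes → excluded.
L [t=400, t=679] → overlapped-by → excluded.
N [t=461, t=471] → during → excluded.
P [t=746, t=761] → after → candidate.
R [t=660, t=1152] → after → candidate.
U [t=777, t=1017] → after → candidate.
W [t=267, t=654] → overlapped-by → excluded.
Among candidates, earliest end is t=761 → P.

P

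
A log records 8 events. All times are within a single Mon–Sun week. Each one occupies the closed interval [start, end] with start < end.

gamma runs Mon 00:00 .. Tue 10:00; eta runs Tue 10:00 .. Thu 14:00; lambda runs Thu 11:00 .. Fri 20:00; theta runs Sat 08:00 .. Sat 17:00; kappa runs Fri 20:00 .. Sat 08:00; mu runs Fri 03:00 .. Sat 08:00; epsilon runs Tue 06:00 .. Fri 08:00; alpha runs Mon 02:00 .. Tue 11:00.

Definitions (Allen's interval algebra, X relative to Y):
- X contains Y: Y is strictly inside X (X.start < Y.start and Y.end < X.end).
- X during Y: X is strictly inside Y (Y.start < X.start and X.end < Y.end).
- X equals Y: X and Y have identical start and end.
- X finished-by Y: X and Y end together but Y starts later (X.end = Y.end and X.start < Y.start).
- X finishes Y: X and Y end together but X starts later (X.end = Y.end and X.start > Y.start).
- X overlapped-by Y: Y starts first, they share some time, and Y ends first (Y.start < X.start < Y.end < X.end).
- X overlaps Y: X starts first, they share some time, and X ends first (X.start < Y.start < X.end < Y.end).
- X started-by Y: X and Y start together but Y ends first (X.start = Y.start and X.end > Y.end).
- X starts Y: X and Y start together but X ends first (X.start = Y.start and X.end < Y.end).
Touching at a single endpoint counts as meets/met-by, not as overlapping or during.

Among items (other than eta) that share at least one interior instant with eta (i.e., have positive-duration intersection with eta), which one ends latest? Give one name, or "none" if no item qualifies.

Target eta = [Tue 10:00, Thu 14:00].
alpha [Mon 02:00, Tue 11:00] → overlaps → candidate.
epsilon [Tue 06:00, Fri 08:00] → contains → candidate.
gamma [Mon 00:00, Tue 10:00] → meets → excluded.
kappa [Fri 20:00, Sat 08:00] → after → excluded.
lambda [Thu 11:00, Fri 20:00] → overlapped-by → candidate.
mu [Fri 03:00, Sat 08:00] → after → excluded.
theta [Sat 08:00, Sat 17:00] → after → excluded.
Among candidates, latest end is Fri 20:00 → lambda.

lambda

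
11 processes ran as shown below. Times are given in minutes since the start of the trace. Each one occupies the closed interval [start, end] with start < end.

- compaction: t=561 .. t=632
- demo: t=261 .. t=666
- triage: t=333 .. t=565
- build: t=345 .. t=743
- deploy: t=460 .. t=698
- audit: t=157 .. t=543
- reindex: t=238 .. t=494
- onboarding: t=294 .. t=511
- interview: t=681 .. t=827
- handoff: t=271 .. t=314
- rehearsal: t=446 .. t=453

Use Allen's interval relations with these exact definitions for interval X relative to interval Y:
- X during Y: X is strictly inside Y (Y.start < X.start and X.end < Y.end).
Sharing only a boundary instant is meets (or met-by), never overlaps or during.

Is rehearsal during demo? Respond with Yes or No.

rehearsal = [t=446, t=453], demo = [t=261, t=666].
Actual relation of rehearsal to demo: during.
Asked whether 'during' holds → Yes.

Yes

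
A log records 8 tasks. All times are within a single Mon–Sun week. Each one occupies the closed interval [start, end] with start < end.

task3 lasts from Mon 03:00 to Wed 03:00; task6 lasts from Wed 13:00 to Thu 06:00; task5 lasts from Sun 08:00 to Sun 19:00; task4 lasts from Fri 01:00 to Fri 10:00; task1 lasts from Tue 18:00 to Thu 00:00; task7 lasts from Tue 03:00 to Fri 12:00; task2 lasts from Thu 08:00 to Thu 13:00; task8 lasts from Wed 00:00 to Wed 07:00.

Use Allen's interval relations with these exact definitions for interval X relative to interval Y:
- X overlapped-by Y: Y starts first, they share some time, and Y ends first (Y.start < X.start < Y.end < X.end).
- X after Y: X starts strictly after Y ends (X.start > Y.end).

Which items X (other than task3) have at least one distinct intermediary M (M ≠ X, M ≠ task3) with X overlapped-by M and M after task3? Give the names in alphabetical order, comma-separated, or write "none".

none

Target task3 = [Mon 03:00, Wed 03:00].
Intermediaries M with M after task3: task2, task4, task5, task6.
Via task2 — items with X overlapped-by task2: none.
Via task4 — items with X overlapped-by task4: none.
Via task5 — items with X overlapped-by task5: none.
Via task6 — items with X overlapped-by task6: none.
Union: none.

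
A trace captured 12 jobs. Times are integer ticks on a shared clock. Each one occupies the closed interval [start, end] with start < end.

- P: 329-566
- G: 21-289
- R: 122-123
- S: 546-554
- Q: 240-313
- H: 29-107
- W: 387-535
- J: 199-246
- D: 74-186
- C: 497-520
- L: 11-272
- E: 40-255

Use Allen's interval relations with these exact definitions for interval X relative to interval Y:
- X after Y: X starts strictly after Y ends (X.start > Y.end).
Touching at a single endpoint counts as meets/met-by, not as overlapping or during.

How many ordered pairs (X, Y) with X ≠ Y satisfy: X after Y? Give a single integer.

Checking all 132 ordered pairs for relation 'after'; matching pairs in alphabetical order:
(C, D): C after D ✓
(C, E): C after E ✓
(C, G): C after G ✓
(C, H): C after H ✓
(C, J): C after J ✓
(C, L): C after L ✓
(C, Q): C after Q ✓
(C, R): C after R ✓
(J, D): J after D ✓
(J, H): J after H ✓
(J, R): J after R ✓
(P, D): P after D ✓
(P, E): P after E ✓
(P, G): P after G ✓
(P, H): P after H ✓
(P, J): P after J ✓
(P, L): P after L ✓
(P, Q): P after Q ✓
(P, R): P after R ✓
(Q, D): Q after D ✓
(Q, H): Q after H ✓
(Q, R): Q after R ✓
(R, H): R after H ✓
(S, C): S after C ✓
... plus 17 further pairs not listed.
Count: 41.

41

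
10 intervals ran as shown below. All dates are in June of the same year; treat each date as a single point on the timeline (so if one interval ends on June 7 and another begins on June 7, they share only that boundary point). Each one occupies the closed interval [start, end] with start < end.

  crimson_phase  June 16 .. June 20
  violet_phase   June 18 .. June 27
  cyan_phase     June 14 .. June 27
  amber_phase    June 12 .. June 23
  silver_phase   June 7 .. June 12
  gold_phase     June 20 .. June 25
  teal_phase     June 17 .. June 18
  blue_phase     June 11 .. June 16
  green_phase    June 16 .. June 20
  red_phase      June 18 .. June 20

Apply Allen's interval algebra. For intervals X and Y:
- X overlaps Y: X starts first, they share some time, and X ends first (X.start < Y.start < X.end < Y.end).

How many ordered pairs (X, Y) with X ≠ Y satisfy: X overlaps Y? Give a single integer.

Checking all 90 ordered pairs for relation 'overlaps'; matching pairs in alphabetical order:
(amber_phase, cyan_phase): amber_phase overlaps cyan_phase ✓
(amber_phase, gold_phase): amber_phase overlaps gold_phase ✓
(amber_phase, violet_phase): amber_phase overlaps violet_phase ✓
(blue_phase, amber_phase): blue_phase overlaps amber_phase ✓
(blue_phase, cyan_phase): blue_phase overlaps cyan_phase ✓
(crimson_phase, violet_phase): crimson_phase overlaps violet_phase ✓
(green_phase, violet_phase): green_phase overlaps violet_phase ✓
(silver_phase, blue_phase): silver_phase overlaps blue_phase ✓
Count: 8.

8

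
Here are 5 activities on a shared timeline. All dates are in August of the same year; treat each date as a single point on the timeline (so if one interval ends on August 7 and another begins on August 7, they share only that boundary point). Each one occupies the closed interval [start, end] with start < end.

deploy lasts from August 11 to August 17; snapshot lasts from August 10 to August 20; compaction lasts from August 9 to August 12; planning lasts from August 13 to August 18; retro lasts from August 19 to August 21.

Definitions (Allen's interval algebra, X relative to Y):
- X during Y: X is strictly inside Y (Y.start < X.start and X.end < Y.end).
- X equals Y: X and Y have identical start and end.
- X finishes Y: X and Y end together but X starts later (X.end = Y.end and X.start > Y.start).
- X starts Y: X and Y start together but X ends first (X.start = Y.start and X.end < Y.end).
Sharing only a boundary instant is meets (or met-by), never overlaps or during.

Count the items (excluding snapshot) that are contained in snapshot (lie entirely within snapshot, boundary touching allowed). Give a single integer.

2

Target snapshot = [August 10, August 20].
compaction [August 9, August 12] → overlaps → no.
deploy [August 11, August 17] → during → counts.
planning [August 13, August 18] → during → counts.
retro [August 19, August 21] → overlapped-by → no.
Total: 2.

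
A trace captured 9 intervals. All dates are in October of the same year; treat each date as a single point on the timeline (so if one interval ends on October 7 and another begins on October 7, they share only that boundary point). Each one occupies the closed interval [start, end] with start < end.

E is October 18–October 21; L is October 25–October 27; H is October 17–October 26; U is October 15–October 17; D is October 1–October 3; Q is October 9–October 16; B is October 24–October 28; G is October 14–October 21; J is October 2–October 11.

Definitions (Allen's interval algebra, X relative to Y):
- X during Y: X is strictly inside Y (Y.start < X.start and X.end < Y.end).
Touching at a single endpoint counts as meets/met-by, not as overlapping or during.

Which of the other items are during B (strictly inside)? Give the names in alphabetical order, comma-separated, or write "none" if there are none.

Target B = [October 24, October 28].
D [October 1, October 3] → before → no.
E [October 18, October 21] → before → no.
G [October 14, October 21] → before → no.
H [October 17, October 26] → overlaps → no.
J [October 2, October 11] → before → no.
L [October 25, October 27] → during → yes.
Q [October 9, October 16] → before → no.
U [October 15, October 17] → before → no.
Result: L.

L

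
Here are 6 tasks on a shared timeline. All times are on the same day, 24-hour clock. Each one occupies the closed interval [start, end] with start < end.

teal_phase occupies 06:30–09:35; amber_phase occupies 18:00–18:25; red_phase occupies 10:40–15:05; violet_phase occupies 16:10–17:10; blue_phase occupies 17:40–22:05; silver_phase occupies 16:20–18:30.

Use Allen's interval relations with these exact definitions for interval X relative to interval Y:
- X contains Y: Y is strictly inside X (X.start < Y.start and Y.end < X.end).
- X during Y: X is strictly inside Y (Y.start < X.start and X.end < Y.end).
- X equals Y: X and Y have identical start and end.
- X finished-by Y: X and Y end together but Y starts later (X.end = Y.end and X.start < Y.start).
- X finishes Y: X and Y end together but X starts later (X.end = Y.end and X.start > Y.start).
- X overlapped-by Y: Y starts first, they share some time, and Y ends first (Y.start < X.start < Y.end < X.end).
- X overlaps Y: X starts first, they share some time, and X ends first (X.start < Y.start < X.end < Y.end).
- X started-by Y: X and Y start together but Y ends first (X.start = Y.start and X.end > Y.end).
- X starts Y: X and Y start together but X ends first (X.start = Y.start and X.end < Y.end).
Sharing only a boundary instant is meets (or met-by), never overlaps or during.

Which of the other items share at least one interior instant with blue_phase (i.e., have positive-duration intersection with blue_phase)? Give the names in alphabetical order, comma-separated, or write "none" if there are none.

amber_phase, silver_phase

Target blue_phase = [17:40, 22:05].
amber_phase [18:00, 18:25] → during → yes.
red_phase [10:40, 15:05] → before → no.
silver_phase [16:20, 18:30] → overlaps → yes.
teal_phase [06:30, 09:35] → before → no.
violet_phase [16:10, 17:10] → before → no.
Result: amber_phase, silver_phase.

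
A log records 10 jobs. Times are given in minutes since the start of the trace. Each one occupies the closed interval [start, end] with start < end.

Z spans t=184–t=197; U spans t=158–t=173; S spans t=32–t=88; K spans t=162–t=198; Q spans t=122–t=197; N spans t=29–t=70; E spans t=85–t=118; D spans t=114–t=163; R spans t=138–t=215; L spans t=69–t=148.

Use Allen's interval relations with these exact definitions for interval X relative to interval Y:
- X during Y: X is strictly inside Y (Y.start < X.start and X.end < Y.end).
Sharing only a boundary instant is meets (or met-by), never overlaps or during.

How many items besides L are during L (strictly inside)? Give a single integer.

Target L = [t=69, t=148].
D [t=114, t=163] → overlapped-by → no.
E [t=85, t=118] → during → counts.
K [t=162, t=198] → after → no.
N [t=29, t=70] → overlaps → no.
Q [t=122, t=197] → overlapped-by → no.
R [t=138, t=215] → overlapped-by → no.
S [t=32, t=88] → overlaps → no.
U [t=158, t=173] → after → no.
Z [t=184, t=197] → after → no.
Total: 1.

1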